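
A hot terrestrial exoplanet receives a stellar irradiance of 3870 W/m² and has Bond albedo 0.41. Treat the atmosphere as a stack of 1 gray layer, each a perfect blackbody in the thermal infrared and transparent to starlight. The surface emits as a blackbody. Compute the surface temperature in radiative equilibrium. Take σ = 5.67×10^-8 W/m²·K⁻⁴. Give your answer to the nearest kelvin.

The effective emission temperature is T_e = [S(1−α)/(4σ)]^¼ = 316.8 K.
With N = 1 opaque layers, T_s = (N+1)^(1/4)·T_e = 2^(1/4)·316.8 = 376.7 K.

377 K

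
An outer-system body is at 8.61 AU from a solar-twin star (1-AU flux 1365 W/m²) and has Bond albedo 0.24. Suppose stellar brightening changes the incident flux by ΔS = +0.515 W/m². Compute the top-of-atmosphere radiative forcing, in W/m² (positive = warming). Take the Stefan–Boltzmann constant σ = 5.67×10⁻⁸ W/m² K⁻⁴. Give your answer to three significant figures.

By the inverse-square law, S = 1365/8.61² = 18.41 W/m².
Only a fraction (1−α) is absorbed and it's spread over 4πR², so ΔF = (1−α)ΔS/4 = 0.09785 W/m².

0.0979 W/m²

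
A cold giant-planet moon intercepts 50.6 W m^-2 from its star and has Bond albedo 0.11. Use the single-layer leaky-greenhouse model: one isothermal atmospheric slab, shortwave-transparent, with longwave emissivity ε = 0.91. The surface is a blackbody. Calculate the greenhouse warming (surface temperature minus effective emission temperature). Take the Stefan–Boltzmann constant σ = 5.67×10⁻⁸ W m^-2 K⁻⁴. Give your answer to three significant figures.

19.5 K

At the top of the atmosphere, σT_e⁴ = S(1−α)/4 = 11.26 W m^-2, giving T_e = 118.7 K.
Surface balance with a leaky layer gives σT_s⁴ = σT_e⁴·2/(2−ε), so T_s = T_e·[2/(2−0.91)]^(1/4) = 138.2 K.
Greenhouse warming: T_s − T_e = 19.45 K.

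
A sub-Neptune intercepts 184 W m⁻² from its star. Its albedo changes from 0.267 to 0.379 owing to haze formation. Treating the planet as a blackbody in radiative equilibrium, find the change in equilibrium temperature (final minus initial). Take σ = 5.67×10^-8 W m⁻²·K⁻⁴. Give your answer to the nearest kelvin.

-6 kelvin

Before: T₁ = [184.0·0.733/(4σ)]^(1/4) = 156.2 K.
Final:   T₂ = [S(1−0.379)/(4σ)]^(1/4) = 149.8 K.
ΔT = T₂ − T₁ = -6.341 K.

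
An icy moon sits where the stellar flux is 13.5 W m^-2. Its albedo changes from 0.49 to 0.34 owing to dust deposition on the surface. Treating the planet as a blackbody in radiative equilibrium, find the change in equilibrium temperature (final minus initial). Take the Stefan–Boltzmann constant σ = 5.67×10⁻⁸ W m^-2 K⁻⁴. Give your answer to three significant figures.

Before: T₁ = [13.50·0.51/(4σ)]^(1/4) = 74.23 K.
After:  T₂ = [13.50·0.66/(4σ)]^(1/4) = 79.17 K.
Change: 79.17 − 74.23 = 4.942 K.

4.94 K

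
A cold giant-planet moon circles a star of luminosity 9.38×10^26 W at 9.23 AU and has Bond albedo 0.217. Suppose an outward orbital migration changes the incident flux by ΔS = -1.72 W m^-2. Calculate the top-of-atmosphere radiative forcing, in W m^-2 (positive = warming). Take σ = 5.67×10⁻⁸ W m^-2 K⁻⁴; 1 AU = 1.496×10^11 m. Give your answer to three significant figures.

Orbital distance: d = 9.23 AU = 1.381×10^12 m.
Flux at the orbit: S = L/(4πd²) = 9.38×10^26/(4π·(1.38×10^12)²) = 39.15 W m^-2.
ΔF = Δ[S(1−α)]/4 = (1−0.217)·-1.72/4 = -0.3367 W m^-2.

-0.337 W m^-2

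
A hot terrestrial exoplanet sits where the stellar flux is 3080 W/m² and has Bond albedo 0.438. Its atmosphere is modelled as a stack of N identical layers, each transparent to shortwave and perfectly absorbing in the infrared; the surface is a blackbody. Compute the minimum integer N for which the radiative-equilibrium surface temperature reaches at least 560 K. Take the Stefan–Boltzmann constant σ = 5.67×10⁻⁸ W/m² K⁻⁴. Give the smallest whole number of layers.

Top-of-atmosphere balance: σT_e⁴ = S(1−α)/4 = 432.7 W/m² → T_e = 295.6 K.
T_s = (N+1)^(1/4)·T_e ≥ 560 K requires N+1 ≥ (T_s/T_e)⁴ = (560/295.6)⁴ = 12.886.
So N ≥ 11.886; the smallest integer is N = 12.

12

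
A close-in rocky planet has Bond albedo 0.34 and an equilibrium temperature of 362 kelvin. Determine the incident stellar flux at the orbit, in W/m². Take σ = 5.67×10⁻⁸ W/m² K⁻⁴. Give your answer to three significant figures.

Invert the energy balance for S: S = 4σT⁴/(1−α).
The emitted flux is σT⁴ = 973.7 W/m².
So S = 4×973.7/(1−0.34) = 5901 W/m².

5900 W/m²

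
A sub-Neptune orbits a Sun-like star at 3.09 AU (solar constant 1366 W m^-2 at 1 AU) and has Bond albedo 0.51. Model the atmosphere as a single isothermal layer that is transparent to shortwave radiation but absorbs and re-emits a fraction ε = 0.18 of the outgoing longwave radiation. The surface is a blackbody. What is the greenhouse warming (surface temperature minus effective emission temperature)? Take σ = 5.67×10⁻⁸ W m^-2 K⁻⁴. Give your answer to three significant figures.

Flux at the orbit: S = 1366/(3.09)² = 143.1 W m^-2.
At the top of the atmosphere, σT_e⁴ = S(1−α)/4 = 17.53 W m^-2, giving T_e = 132.6 K.
The surface balance (absorbed SW + ε·downward IR = σT_s⁴) with T_a⁴ = T_s⁴/2 reduces to T_s = T_e·[2/(2−ε)]^¼ = 135.8 K.
T_s − T_e = 135.8 − 132.6 = 3.163 K.

3.16 K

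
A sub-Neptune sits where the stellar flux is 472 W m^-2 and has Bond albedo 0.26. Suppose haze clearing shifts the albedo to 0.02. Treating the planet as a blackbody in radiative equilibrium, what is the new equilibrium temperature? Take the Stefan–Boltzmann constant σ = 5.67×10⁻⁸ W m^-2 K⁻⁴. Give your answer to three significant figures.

213 K

With the new albedo, S(1−α₂)/4 = 115.6 W m^-2, so T₂ = 212.5 K.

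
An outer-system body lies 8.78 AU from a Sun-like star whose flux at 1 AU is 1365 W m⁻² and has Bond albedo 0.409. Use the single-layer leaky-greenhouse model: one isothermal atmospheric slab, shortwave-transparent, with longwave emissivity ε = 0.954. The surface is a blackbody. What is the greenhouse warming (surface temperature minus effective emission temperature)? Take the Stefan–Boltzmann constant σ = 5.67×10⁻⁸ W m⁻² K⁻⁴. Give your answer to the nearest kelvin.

14 K

Irradiance scales as 1/d², so S = 1365 W m⁻² × (1/8.78)² = 17.71 W m⁻².
The planet radiates to space at T_e = [S(1−α)/(4σ)]^(1/4) = 82.42 K.
For a single slab of emissivity ε, T_s⁴ = 2T_e⁴/(2−ε); thus T_s = 82.42·(1.912)^(1/4) = 96.92 K.
The atmosphere warms the surface by 14.50 K.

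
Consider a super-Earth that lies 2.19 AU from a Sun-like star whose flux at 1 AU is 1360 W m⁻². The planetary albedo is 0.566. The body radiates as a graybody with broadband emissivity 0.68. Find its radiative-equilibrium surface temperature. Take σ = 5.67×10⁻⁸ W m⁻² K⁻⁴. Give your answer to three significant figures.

Irradiance scales as 1/d², so S = 1360 W m⁻² × (1/2.19)² = 283.6 W m⁻².
The planet absorbs (1−α)S over its disc πR² and re-emits over 4πR², so the mean absorbed flux is (1−0.566)·283.6/4 = 30.77 W m⁻².
Radiative balance εσT⁴ = 30.77 gives T = [30.77/(0.68·σ)]^(1/4) = 168.1 K.

168 kelvin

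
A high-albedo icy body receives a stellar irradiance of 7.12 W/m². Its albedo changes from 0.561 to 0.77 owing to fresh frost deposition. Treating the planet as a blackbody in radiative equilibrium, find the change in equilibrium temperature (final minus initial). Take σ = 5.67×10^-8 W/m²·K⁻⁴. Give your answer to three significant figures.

Before: T₁ = [7.120·0.439/(4σ)]^(1/4) = 60.93 K.
With α = 0.77, T₂ = 51.84 K.
Change: 51.84 − 60.93 = -9.092 K.

-9.09 K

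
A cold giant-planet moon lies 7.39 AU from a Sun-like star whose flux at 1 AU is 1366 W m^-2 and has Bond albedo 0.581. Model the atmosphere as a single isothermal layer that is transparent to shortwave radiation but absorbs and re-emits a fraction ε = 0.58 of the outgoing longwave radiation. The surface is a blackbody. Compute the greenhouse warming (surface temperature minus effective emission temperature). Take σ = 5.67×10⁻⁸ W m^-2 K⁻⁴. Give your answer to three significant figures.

Flux at the orbit: S = 1366/(7.39)² = 25.01 W m^-2.
At the top of the atmosphere, σT_e⁴ = S(1−α)/4 = 2.620 W m^-2, giving T_e = 82.45 K.
Surface balance with a leaky layer gives σT_s⁴ = σT_e⁴·2/(2−ε), so T_s = T_e·[2/(2−0.58)]^(1/4) = 89.82 K.
The atmosphere warms the surface by 7.370 K.

7.37 kelvin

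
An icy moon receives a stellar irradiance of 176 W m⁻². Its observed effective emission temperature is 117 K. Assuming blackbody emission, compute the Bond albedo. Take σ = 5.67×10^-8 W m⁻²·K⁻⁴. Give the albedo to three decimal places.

From σT⁴ = S(1−α)/4 we invert for α: 1−α = 4σT⁴/S.
σT⁴ = 10.62 W m⁻², so 4σT⁴ = 42.50 W m⁻².
1−α = 42.50/176.0 = 0.2415, so α = 0.7585.

0.759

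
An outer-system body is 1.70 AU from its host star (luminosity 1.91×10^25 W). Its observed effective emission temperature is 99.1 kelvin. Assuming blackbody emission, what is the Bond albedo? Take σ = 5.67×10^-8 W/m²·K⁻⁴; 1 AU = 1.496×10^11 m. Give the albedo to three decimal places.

0.069

d = 1.70 × 1.496×10^11 m = 2.543×10^11 m.
S = L/(4πd²) = 23.50 W/m².
From σT⁴ = S(1−α)/4 we invert for α: 1−α = 4σT⁴/S.
4σT⁴ = 4·5.67×10⁻⁸·(99.1)⁴ = 21.87 W/m².
Hence α = 1 − 21.87/23.50 = 0.0692.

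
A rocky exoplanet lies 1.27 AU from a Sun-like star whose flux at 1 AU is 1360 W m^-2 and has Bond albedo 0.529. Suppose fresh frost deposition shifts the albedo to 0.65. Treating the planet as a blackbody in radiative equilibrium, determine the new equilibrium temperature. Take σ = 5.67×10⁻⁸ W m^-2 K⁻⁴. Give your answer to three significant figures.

190 kelvin

Flux at the orbit: S = 1360/(1.27)² = 843.2 W m^-2.
With the new albedo, S(1−α₂)/4 = 73.78 W m^-2, so T₂ = 189.9 K.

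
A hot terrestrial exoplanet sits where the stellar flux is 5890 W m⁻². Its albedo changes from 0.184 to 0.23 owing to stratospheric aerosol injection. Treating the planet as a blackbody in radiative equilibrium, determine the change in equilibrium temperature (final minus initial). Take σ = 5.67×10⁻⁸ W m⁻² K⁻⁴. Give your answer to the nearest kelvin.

-5 kelvin

Before: T₁ = [5890·0.816/(4σ)]^(1/4) = 381.5 K.
With α = 0.23, T₂ = 376.0 K.
ΔT = T₂ − T₁ = -5.495 K.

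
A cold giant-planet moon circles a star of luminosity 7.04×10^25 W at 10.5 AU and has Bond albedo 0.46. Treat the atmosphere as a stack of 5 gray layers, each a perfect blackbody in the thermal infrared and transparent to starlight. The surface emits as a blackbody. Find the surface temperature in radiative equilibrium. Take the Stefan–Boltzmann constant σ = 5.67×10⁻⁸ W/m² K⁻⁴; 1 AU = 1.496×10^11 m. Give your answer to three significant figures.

75.5 kelvin

d = 10.5 × 1.496×10^11 m = 1.571×10^12 m.
Spreading L over a sphere of radius d: S = 7.04×10^25/(4π·1.57×10^12²) = 2.270 W/m².
OLR = S(1−α)/4 = 0.3065 W/m²; the top layer radiates at T_e = 48.22 K.
Layer-by-layer balance gives σT_s⁴ = (N+1)σT_e⁴, so T_s = 6^¼·48.22 = 75.47 K.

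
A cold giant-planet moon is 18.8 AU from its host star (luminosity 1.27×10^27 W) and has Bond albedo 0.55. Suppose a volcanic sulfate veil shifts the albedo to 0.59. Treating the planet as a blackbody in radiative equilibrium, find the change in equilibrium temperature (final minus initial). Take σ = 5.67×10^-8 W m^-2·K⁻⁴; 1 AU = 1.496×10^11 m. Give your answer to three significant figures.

-1.63 kelvin

Orbital distance: d = 18.8 AU = 2.812×10^12 m.
Flux at the orbit: S = L/(4πd²) = 1.27×10^27/(4π·(2.81×10^12)²) = 12.78 W m^-2.
Before: T₁ = [12.78·0.45/(4σ)]^(1/4) = 70.96 K.
Final:   T₂ = [S(1−0.59)/(4σ)]^(1/4) = 69.32 K.
Change: 69.32 − 70.96 = -1.632 K.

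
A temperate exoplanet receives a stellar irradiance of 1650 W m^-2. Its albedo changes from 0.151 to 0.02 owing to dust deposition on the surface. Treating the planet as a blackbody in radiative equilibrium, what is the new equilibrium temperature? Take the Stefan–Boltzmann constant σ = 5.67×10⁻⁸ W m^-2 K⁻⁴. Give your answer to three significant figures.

New equilibrium: T₂ = [(1−0.02)·1650/(4σ)]^(1/4) = 290.6 K.

291 kelvin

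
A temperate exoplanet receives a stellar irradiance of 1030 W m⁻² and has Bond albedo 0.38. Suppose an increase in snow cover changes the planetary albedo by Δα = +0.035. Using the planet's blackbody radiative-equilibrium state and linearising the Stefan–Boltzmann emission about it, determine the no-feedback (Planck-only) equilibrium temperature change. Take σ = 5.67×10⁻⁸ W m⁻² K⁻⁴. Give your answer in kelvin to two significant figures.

Reference equilibrium: T_e = [S(1−α)/(4σ)]^(1/4) = 230.4 K.
ΔF = −(S/4)Δα = −(1030/4)×(+0.035) = -9.013 W m⁻².
Planck response: λ_P = 4σT_e³ = 4·5.67×10⁻⁸·(230.4)³ = 2.772 W m⁻²/K.
Hence the no-feedback warming is ΔF/(4σT_e³) = -3.25 K.

-3.3 K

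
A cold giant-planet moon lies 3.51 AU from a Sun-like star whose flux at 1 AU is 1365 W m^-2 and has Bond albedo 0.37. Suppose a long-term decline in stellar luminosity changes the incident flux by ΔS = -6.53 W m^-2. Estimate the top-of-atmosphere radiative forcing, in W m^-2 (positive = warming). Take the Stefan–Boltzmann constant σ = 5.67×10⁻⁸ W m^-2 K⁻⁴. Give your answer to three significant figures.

-1.03 W m^-2

Flux at the orbit: S = 1365/(3.51)² = 110.8 W m^-2.
Only a fraction (1−α) is absorbed and it's spread over 4πR², so ΔF = (1−α)ΔS/4 = -1.028 W m^-2.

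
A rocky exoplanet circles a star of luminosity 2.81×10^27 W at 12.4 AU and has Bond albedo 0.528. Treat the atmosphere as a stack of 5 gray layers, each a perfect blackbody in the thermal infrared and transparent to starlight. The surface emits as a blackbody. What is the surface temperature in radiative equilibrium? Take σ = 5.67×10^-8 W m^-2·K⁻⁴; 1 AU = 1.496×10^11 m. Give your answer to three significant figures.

Orbital distance: d = 12.4 AU = 1.855×10^12 m.
S = L/(4πd²) = 64.98 W m^-2.
The effective emission temperature is T_e = [S(1−α)/(4σ)]^¼ = 107.8 K.
For an N-layer opaque stack, T_s⁴ = (N+1)T_e⁴, hence T_s = (6)^(1/4)×107.8 K = 168.8 K.

169 kelvin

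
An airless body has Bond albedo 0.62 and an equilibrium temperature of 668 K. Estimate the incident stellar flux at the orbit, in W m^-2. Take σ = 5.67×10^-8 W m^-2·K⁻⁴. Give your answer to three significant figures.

1.19×10^5 W m^-2

Invert the energy balance for S: S = 4σT⁴/(1−α).
The emitted flux is σT⁴ = 11290 W m^-2.
S = 4·11290/0.38 = 1.188×10^5 W m^-2.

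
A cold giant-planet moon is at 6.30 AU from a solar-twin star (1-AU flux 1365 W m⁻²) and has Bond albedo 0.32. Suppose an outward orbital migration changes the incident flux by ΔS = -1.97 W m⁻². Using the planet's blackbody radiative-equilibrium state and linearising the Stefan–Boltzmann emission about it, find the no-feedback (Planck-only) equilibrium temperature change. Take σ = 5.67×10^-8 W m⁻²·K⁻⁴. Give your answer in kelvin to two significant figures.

-1.4 kelvin

Irradiance scales as 1/d², so S = 1365 W m⁻² × (1/6.30)² = 34.39 W m⁻².
The baseline emission temperature is T_e = 100.8 K.
ΔF = Δ[S(1−α)]/4 = (1−0.32)·-1.97/4 = -0.3349 W m⁻².
The Planck feedback parameter is 4σT_e³ = 0.2321 W m⁻²/K.
Hence the no-feedback warming is ΔF/(4σT_e³) = -1.44 K.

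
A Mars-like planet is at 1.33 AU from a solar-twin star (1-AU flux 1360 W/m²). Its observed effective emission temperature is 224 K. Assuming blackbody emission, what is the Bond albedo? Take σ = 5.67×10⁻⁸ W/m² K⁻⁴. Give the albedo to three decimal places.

0.257

Irradiance scales as 1/d², so S = 1360 W/m² × (1/1.33)² = 768.8 W/m².
From σT⁴ = S(1−α)/4 we invert for α: 1−α = 4σT⁴/S.
σT⁴ = 142.7 W/m², so 4σT⁴ = 571.0 W/m².
Hence α = 1 − 571.0/768.8 = 0.2573.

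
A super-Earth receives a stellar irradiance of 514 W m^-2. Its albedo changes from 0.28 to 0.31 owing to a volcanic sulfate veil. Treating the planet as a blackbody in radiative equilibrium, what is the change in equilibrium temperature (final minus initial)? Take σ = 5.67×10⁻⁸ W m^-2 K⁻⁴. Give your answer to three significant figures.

Before: T₁ = [514.0·0.72/(4σ)]^(1/4) = 201.0 K.
With α = 0.31, T₂ = 198.9 K.
ΔT = T₂ − T₁ = -2.127 K.

-2.13 kelvin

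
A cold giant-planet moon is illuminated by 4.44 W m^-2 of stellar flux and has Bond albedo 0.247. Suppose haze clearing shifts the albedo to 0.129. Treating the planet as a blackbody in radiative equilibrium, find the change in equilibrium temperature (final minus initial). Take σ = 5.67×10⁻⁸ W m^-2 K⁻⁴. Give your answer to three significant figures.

With α = 0.247, T₁ = 61.96 K.
After:  T₂ = [4.440·0.871/(4σ)]^(1/4) = 64.26 K.
ΔT = T₂ − T₁ = 2.297 K.

2.30 K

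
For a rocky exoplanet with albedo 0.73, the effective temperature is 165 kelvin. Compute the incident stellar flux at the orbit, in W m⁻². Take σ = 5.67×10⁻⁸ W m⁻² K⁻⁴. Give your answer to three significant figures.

From S(1−α)/4 = σT⁴: S = 4σT⁴/(1−α).
σT⁴ = 5.67×10⁻⁸·(165)⁴ = 42.03 W m⁻².
So S = 4×42.03/(1−0.73) = 622.6 W m⁻².

623 W m⁻²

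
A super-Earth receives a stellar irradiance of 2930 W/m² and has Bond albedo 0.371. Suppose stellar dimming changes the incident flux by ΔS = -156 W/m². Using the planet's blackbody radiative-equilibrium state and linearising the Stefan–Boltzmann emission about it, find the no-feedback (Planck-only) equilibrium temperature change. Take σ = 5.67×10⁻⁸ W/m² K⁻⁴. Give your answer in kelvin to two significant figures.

-4.0 K

The baseline emission temperature is T_e = 300.2 K.
Only a fraction (1−α) is absorbed and it's spread over 4πR², so ΔF = (1−α)ΔS/4 = -24.53 W/m².
The Planck feedback parameter is 4σT_e³ = 6.138 W/m²/K.
Hence the no-feedback warming is ΔF/(4σT_e³) = -4.00 K.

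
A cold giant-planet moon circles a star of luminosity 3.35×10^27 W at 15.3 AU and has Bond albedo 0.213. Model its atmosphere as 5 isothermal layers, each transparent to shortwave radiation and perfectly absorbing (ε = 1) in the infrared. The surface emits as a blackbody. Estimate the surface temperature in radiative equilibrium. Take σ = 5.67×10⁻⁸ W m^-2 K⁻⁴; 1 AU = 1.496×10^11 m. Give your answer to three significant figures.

Orbital distance: d = 15.3 AU = 2.289×10^12 m.
Spreading L over a sphere of radius d: S = 3.35×10^27/(4π·2.29×10^12²) = 50.88 W m^-2.
Top-of-atmosphere balance: σT_e⁴ = S(1−α)/4 = 10.01 W m^-2 → T_e = 115.3 K.
With N = 5 opaque layers, T_s = (N+1)^(1/4)·T_e = 6^(1/4)·115.3 = 180.4 K.

180 K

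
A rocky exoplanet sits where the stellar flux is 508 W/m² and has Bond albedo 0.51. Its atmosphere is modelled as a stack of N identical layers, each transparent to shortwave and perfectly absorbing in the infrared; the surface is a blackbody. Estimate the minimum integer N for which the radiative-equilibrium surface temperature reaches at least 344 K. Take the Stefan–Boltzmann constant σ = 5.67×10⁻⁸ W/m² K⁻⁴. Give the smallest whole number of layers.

OLR = S(1−α)/4 = 62.23 W/m²; the top layer radiates at T_e = 182.0 K.
Need (N+1)T_e⁴ ≥ T_s⁴, i.e. N+1 ≥ (344/182.0)⁴ = 12.759.
Rounding up, N = 12.

12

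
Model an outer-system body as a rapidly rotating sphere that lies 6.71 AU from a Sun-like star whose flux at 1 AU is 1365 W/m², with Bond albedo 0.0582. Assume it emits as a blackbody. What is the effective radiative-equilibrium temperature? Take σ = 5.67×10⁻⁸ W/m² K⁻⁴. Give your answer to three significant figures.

Flux at the orbit: S = 1365/(6.71)² = 30.32 W/m².
Absorbed flux (global mean): S(1−α)/4 = 30.32·0.942/4 = 7.138 W/m².
In equilibrium σT⁴ equals this, so T = 105.9 K.

106 kelvin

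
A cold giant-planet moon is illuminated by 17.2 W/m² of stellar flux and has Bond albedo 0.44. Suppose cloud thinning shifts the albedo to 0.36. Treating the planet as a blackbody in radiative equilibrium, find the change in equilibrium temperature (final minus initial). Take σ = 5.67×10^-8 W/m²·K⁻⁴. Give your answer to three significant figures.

2.74 kelvin

Initial: T₁ = [S(1−0.44)/(4σ)]^(1/4) = 80.73 K.
Final:   T₂ = [S(1−0.36)/(4σ)]^(1/4) = 83.47 K.
ΔT = T₂ − T₁ = 2.740 K.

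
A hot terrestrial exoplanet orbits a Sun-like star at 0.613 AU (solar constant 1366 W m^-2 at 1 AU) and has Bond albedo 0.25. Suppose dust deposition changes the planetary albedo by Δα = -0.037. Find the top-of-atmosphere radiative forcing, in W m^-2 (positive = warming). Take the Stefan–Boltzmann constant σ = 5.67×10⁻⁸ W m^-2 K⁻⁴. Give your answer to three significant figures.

33.6 W m^-2

Irradiance scales as 1/d², so S = 1366 W m^-2 × (1/0.613)² = 3635 W m^-2.
The change in absorbed flux is Δ[S(1−α)/4] = −SΔα/4 = 33.63 W m^-2.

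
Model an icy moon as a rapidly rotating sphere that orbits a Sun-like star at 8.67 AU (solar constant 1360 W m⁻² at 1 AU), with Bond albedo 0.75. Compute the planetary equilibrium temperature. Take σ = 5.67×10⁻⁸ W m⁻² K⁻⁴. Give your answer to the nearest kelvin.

67 kelvin

Irradiance scales as 1/d², so S = 1360 W m⁻² × (1/8.67)² = 18.09 W m⁻².
Absorbed flux (global mean): S(1−α)/4 = 18.09·0.25/4 = 1.131 W m⁻².
In equilibrium σT⁴ equals this, so T = 66.83 K.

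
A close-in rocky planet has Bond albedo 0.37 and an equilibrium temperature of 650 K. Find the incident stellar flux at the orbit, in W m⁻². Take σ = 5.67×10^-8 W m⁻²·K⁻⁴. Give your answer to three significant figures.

64300 W m⁻²

From S(1−α)/4 = σT⁴: S = 4σT⁴/(1−α).
The emitted flux is σT⁴ = 10120 W m⁻².
S = 4·10120/0.63 = 64260 W m⁻².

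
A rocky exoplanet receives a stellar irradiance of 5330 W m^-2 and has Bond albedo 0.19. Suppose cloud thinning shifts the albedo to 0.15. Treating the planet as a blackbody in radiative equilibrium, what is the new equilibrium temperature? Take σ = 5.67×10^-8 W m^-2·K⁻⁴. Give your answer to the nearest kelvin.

New equilibrium: T₂ = [(1−0.15)·5330/(4σ)]^(1/4) = 375.9 K.

376 K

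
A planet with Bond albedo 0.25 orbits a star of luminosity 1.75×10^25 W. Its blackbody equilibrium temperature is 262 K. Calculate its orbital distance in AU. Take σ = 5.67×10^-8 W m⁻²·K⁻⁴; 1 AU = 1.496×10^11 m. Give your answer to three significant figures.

Required flux: S = 4σT⁴/(1−α) = 1425 W m⁻².
From L = 4πd²S, d = √(1.75×10^25/(4π·1425)) = 3.126×10^10 m = 0.2090 AU.

0.209 AU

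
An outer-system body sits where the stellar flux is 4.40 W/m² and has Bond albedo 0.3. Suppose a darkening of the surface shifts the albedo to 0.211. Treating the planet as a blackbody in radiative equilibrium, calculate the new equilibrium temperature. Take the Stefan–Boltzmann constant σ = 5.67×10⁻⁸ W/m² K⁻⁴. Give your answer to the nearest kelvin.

63 kelvin

T₂ = [S(1−α₂)/(4σ)]^(1/4) = [4.400·0.789/(4σ)]^(1/4) = 62.55 K.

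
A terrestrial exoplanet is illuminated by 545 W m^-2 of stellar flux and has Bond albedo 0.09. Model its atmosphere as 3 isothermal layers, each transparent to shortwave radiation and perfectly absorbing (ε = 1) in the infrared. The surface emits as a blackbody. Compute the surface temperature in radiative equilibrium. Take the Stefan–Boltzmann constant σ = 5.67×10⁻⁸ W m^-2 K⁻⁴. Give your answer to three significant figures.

306 K

The effective emission temperature is T_e = [S(1−α)/(4σ)]^¼ = 216.2 K.
For an N-layer opaque stack, T_s⁴ = (N+1)T_e⁴, hence T_s = (4)^(1/4)×216.2 K = 305.8 K.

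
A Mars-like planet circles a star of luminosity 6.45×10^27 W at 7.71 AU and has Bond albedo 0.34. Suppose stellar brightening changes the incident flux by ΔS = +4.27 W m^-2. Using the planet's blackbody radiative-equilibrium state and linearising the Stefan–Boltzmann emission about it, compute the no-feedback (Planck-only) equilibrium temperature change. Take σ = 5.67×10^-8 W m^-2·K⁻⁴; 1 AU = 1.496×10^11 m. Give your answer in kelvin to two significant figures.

d = 7.71 × 1.496×10^11 m = 1.153×10^12 m.
Flux at the orbit: S = L/(4πd²) = 6.45×10^27/(4π·(1.15×10^12)²) = 385.8 W m^-2.
Reference equilibrium: T_e = [S(1−α)/(4σ)]^(1/4) = 183.0 K.
ΔF = Δ[S(1−α)]/4 = (1−0.34)·+4.27/4 = 0.7045 W m^-2.
Planck response: λ_P = 4σT_e³ = 4·5.67×10⁻⁸·(183.0)³ = 1.391 W m^-2/K.
ΔT₀ = ΔF/λ_P = 0.7045/1.391 = 0.506 K.

0.51 K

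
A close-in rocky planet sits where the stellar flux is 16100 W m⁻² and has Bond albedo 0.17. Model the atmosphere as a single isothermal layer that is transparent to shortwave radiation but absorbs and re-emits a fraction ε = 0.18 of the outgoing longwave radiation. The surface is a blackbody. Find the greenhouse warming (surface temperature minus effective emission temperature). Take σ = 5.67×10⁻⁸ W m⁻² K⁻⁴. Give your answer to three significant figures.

At the top of the atmosphere, σT_e⁴ = S(1−α)/4 = 3341 W m⁻², giving T_e = 492.7 K.
The surface balance (absorbed SW + ε·downward IR = σT_s⁴) with T_a⁴ = T_s⁴/2 reduces to T_s = T_e·[2/(2−ε)]^¼ = 504.4 K.
The atmosphere warms the surface by 11.75 K.

11.8 K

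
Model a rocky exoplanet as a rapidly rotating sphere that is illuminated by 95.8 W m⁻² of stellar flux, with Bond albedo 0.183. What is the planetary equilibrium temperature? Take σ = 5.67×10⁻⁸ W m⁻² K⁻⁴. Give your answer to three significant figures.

Averaging over the sphere, the absorbed flux is S(1−α)/4 = 19.57 W m⁻².
Balancing against σT⁴: T = (19.57/5.67×10⁻⁸)^(1/4) = 136.3 K.

136 K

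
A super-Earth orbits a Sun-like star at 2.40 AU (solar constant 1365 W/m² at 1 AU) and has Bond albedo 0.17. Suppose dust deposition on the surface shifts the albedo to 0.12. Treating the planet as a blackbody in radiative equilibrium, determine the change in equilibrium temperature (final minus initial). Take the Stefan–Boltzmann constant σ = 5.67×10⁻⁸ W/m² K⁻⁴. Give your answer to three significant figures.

2.53 kelvin

Irradiance scales as 1/d², so S = 1365 W/m² × (1/2.40)² = 237.0 W/m².
Initial: T₁ = [S(1−0.17)/(4σ)]^(1/4) = 171.6 K.
Final:   T₂ = [S(1−0.12)/(4σ)]^(1/4) = 174.1 K.
Change: 174.1 − 171.6 = 2.528 K.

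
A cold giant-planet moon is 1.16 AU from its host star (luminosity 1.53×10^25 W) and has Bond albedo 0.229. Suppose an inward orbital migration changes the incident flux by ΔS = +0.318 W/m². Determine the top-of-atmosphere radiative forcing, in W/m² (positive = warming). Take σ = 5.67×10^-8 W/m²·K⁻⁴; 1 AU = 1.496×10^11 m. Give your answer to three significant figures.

0.0613 W/m²

d = 1.16 × 1.496×10^11 m = 1.735×10^11 m.
Spreading L over a sphere of radius d: S = 1.53×10^25/(4π·1.74×10^11²) = 40.43 W/m².
ΔF = Δ[S(1−α)]/4 = (1−0.229)·+0.318/4 = 0.06129 W/m².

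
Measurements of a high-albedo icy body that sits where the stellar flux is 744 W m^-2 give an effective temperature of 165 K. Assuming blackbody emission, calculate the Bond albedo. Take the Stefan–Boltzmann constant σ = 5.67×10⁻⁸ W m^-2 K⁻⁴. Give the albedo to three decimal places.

Energy balance: S(1−α)/4 = σT⁴, so 1−α = 4σT⁴/S.
4σT⁴ = 4·5.67×10⁻⁸·(165)⁴ = 168.1 W m^-2.
1−α = 168.1/744.0 = 0.2259, so α = 0.7741.

0.774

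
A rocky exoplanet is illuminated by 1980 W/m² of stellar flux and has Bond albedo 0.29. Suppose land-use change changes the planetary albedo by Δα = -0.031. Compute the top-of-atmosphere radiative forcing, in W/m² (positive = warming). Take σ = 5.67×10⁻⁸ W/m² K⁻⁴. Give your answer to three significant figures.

15.3 W/m²

ΔF = −(S/4)Δα = −(1980/4)×(-0.031) = 15.35 W/m².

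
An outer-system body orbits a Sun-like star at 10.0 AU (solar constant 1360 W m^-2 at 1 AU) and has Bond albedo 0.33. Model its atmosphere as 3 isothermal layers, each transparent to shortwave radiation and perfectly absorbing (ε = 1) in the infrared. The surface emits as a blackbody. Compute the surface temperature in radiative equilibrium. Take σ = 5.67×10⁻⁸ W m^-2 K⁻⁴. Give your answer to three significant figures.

113 kelvin

By the inverse-square law, S = 1360/10.0² = 13.60 W m^-2.
Top-of-atmosphere balance: σT_e⁴ = S(1−α)/4 = 2.278 W m^-2 → T_e = 79.61 K.
Layer-by-layer balance gives σT_s⁴ = (N+1)σT_e⁴, so T_s = 4^¼·79.61 = 112.6 K.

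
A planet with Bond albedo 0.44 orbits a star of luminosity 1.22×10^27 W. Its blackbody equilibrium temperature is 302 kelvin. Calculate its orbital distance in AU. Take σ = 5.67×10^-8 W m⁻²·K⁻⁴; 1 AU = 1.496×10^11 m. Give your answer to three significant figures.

Energy balance gives S = 4σT⁴/(1−α) = 3369 W m⁻².
S = L/(4πd²) → d = √(L/4πS) = √(1.22×10^27/(4π·3369)) = 1.698×10^11 m = 1.135 AU.

1.13 AU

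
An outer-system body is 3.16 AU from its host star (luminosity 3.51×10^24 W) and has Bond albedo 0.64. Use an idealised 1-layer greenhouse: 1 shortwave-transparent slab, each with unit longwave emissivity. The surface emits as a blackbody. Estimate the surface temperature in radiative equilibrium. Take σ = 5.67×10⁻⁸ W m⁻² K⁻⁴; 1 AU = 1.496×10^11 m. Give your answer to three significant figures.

44.6 K

d = 3.16 × 1.496×10^11 m = 4.727×10^11 m.
S = L/(4πd²) = 1.250 W m⁻².
The effective emission temperature is T_e = [S(1−α)/(4σ)]^¼ = 37.53 K.
With N = 1 opaque layers, T_s = (N+1)^(1/4)·T_e = 2^(1/4)·37.53 = 44.63 K.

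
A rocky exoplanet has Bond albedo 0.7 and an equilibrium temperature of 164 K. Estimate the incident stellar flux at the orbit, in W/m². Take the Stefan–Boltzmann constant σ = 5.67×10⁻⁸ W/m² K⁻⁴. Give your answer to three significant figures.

547 W/m²

Invert the energy balance for S: S = 4σT⁴/(1−α).
σT⁴ = 5.67×10⁻⁸·(164)⁴ = 41.02 W/m².
So S = 4×41.02/(1−0.7) = 546.9 W/m².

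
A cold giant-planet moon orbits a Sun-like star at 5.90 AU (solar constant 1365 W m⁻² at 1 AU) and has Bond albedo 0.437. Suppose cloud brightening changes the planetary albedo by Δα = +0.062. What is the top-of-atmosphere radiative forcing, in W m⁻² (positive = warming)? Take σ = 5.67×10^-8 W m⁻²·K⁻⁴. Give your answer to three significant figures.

Flux at the orbit: S = 1365/(5.90)² = 39.21 W m⁻².
The change in absorbed flux is Δ[S(1−α)/4] = −SΔα/4 = -0.6078 W m⁻².

-0.608 W m⁻²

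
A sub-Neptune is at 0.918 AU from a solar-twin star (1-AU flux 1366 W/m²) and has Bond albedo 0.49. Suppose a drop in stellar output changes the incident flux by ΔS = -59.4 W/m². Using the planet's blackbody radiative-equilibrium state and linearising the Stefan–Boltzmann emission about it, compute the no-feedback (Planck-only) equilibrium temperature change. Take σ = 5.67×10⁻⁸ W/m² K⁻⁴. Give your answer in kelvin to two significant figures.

-2.3 K

By the inverse-square law, S = 1366/0.918² = 1621 W/m².
Unperturbed T_e = [1621·(1−0.49)/(4σ)]^¼ = 245.7 K.
ΔF = Δ[S(1−α)]/4 = (1−0.49)·-59.4/4 = -7.574 W/m².
The Planck feedback parameter is 4σT_e³ = 3.364 W/m²/K.
So ΔT₀ = -7.574/3.364 = -2.25 K.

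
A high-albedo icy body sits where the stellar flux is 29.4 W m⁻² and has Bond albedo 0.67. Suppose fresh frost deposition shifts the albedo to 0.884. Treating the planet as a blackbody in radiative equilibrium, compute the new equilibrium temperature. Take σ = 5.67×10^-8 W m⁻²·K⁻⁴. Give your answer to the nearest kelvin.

With the new albedo, S(1−α₂)/4 = 0.8526 W m⁻², so T₂ = 62.27 K.

62 K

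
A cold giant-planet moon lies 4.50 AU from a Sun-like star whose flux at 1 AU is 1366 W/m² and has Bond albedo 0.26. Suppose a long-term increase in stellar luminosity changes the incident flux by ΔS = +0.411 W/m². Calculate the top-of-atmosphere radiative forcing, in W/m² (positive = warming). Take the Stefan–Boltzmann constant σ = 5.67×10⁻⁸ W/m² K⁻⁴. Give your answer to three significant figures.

0.0760 W/m²

Flux at the orbit: S = 1366/(4.50)² = 67.46 W/m².
Only a fraction (1−α) is absorbed and it's spread over 4πR², so ΔF = (1−α)ΔS/4 = 0.07603 W/m².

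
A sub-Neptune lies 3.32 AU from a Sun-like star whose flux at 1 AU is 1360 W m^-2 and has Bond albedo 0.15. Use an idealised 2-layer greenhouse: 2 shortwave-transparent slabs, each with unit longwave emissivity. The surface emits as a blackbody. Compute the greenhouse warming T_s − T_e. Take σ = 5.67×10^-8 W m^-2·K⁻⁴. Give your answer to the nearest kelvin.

46 K

Flux at the orbit: S = 1360/(3.32)² = 123.4 W m^-2.
Top-of-atmosphere balance: σT_e⁴ = S(1−α)/4 = 26.22 W m^-2 → T_e = 146.6 K.
Surface: T_s = (3)^¼·T_e = 193.0 K.
So the greenhouse effect raises the surface by 193.0 − 146.6 = 46.35 K.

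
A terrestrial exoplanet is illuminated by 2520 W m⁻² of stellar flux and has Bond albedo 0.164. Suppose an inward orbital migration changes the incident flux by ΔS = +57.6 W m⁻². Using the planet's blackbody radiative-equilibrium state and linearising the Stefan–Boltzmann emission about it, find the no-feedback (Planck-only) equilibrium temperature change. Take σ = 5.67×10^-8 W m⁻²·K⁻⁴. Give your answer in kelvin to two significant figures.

1.8 K

Unperturbed T_e = [2520·(1−0.164)/(4σ)]^¼ = 310.4 K.
TOA radiative forcing: ΔF = (1−α)ΔS/4 = 0.836·(+57.6)/4 = 12.04 W m⁻².
Linearising σT⁴ gives d(σT⁴)/dT = 4σT_e³ = 6.786 W m⁻² per K.
Hence the no-feedback warming is ΔF/(4σT_e³) = 1.77 K.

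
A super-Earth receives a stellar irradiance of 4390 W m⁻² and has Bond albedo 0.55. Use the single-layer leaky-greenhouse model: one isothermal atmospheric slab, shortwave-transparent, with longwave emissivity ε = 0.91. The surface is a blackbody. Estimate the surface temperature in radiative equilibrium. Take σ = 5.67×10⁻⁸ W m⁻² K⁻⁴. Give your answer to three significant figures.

The planet radiates to space at T_e = [S(1−α)/(4σ)]^(1/4) = 305.5 K.
Surface balance with a leaky layer gives σT_s⁴ = σT_e⁴·2/(2−ε), so T_s = T_e·[2/(2−0.91)]^(1/4) = 355.6 K.

356 K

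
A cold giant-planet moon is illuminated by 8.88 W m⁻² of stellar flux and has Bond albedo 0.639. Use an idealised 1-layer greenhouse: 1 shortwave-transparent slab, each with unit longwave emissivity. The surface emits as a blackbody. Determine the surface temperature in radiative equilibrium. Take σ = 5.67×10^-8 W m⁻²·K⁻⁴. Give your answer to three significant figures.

72.9 K

Top-of-atmosphere balance: σT_e⁴ = S(1−α)/4 = 0.8014 W m⁻² → T_e = 61.32 K.
Layer-by-layer balance gives σT_s⁴ = (N+1)σT_e⁴, so T_s = 2^¼·61.32 = 72.92 K.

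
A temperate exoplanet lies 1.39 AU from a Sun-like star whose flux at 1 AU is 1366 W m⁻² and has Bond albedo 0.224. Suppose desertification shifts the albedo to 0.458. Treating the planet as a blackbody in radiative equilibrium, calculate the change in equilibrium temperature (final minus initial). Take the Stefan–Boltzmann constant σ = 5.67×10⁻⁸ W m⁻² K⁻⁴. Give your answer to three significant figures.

Flux at the orbit: S = 1366/(1.39)² = 707.0 W m⁻².
Initial: T₁ = [S(1−0.224)/(4σ)]^(1/4) = 221.8 K.
Final:   T₂ = [S(1−0.458)/(4σ)]^(1/4) = 202.7 K.
ΔT = T₂ − T₁ = -19.03 K.

-19.0 kelvin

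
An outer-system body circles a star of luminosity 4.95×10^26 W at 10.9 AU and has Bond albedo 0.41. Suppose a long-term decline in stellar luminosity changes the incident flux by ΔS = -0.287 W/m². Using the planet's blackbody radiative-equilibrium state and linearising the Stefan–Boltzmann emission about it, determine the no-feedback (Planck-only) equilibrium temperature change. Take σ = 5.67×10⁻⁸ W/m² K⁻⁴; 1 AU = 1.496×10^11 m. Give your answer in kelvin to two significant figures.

-0.38 K

Orbital distance: d = 10.9 AU = 1.631×10^12 m.
Flux at the orbit: S = L/(4πd²) = 4.95×10^26/(4π·(1.63×10^12)²) = 14.81 W/m².
The baseline emission temperature is T_e = 78.79 K.
ΔF = Δ[S(1−α)]/4 = (1−0.41)·-0.287/4 = -0.04233 W/m².
The Planck feedback parameter is 4σT_e³ = 0.1109 W/m²/K.
Hence the no-feedback warming is ΔF/(4σT_e³) = -0.382 K.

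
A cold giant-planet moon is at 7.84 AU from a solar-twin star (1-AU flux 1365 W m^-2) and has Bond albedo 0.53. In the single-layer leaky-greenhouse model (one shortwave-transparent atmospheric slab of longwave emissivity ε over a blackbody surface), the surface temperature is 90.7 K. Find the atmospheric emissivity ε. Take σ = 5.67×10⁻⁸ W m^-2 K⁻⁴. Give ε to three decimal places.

By the inverse-square law, S = 1365/7.84² = 22.21 W m^-2.
First, T_e = [22.21·(1−0.53)/(4σ)]^(1/4) = 82.36 K.
T_s⁴ = T_e⁴·2/(2−ε) → ε = 2 − 2(T_e/T_s)⁴ = 2 − 2·(82.36/90.7)⁴ = 0.6399.

0.640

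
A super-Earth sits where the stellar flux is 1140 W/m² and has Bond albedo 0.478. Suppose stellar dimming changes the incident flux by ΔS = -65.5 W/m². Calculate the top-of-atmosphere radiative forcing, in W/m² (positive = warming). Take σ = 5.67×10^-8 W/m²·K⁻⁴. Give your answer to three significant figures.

ΔF = Δ[S(1−α)]/4 = (1−0.478)·-65.5/4 = -8.548 W/m².

-8.55 W/m²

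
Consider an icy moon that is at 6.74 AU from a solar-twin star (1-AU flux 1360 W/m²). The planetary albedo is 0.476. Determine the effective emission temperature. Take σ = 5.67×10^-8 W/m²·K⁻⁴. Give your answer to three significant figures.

Irradiance scales as 1/d², so S = 1360 W/m² × (1/6.74)² = 29.94 W/m².
Averaging over the sphere, the absorbed flux is S(1−α)/4 = 3.922 W/m².
Set σT⁴ = 3.922 → T = (3.922/σ)^(1/4) = 91.20 K.

91.2 K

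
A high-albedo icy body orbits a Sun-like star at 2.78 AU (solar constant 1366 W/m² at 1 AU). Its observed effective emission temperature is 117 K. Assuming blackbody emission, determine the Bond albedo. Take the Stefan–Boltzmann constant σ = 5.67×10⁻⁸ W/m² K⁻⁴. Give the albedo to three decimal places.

By the inverse-square law, S = 1366/2.78² = 176.8 W/m².
From σT⁴ = S(1−α)/4 we invert for α: 1−α = 4σT⁴/S.
4σT⁴ = 4·5.67×10⁻⁸·(117)⁴ = 42.50 W/m².
1−α = 42.50/176.8 = 0.2405, so α = 0.7595.

0.760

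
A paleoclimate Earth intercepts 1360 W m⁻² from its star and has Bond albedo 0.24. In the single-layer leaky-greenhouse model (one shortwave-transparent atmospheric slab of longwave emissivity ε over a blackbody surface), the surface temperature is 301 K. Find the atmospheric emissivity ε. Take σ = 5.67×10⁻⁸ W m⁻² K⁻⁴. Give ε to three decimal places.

Effective temperature: T_e = [S(1−α)/(4σ)]^(1/4) = 259.8 K.
T_s⁴ = T_e⁴·2/(2−ε) → ε = 2 − 2(T_e/T_s)⁴ = 2 − 2·(259.8/301)⁴ = 0.8896.

0.890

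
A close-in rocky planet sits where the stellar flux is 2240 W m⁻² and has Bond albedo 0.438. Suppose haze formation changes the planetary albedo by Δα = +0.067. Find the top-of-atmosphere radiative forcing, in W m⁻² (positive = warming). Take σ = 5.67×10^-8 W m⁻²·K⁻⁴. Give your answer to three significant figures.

-37.5 W m⁻²

ΔF = −(S/4)Δα = −(2240/4)×(+0.067) = -37.52 W m⁻².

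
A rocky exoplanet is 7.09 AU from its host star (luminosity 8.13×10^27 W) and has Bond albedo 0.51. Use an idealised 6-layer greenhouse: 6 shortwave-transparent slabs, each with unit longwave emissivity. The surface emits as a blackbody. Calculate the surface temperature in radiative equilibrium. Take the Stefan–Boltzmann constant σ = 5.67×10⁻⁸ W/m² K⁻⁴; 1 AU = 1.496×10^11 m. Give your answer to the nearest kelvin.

d = 7.09 × 1.496×10^11 m = 1.061×10^12 m.
Spreading L over a sphere of radius d: S = 8.13×10^27/(4π·1.06×10^12²) = 575.1 W/m².
OLR = S(1−α)/4 = 70.45 W/m²; the top layer radiates at T_e = 187.7 K.
Layer-by-layer balance gives σT_s⁴ = (N+1)σT_e⁴, so T_s = 7^¼·187.7 = 305.4 K.

305 K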